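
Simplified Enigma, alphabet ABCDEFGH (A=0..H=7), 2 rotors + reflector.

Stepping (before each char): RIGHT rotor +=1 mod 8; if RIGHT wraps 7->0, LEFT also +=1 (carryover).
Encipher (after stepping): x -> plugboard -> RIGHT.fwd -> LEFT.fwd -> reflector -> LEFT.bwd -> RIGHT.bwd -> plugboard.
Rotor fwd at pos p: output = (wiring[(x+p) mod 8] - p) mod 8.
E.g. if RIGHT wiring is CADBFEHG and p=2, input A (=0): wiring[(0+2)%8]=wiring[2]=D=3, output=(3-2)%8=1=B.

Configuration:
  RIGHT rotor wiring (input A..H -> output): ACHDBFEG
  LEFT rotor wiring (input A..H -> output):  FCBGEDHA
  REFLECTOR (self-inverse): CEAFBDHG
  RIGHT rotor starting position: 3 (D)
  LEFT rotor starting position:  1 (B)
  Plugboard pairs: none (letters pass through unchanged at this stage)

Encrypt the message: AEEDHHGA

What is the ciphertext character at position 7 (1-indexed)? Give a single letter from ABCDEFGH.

Char 1 ('A'): step: R->4, L=1; A->plug->A->R->F->L->G->refl->H->L'->G->R'->F->plug->F
Char 2 ('E'): step: R->5, L=1; E->plug->E->R->F->L->G->refl->H->L'->G->R'->G->plug->G
Char 3 ('E'): step: R->6, L=1; E->plug->E->R->B->L->A->refl->C->L'->E->R'->D->plug->D
Char 4 ('D'): step: R->7, L=1; D->plug->D->R->A->L->B->refl->E->L'->H->R'->A->plug->A
Char 5 ('H'): step: R->0, L->2 (L advanced); H->plug->H->R->G->L->D->refl->F->L'->E->R'->G->plug->G
Char 6 ('H'): step: R->1, L=2; H->plug->H->R->H->L->A->refl->C->L'->C->R'->C->plug->C
Char 7 ('G'): step: R->2, L=2; G->plug->G->R->G->L->D->refl->F->L'->E->R'->F->plug->F

F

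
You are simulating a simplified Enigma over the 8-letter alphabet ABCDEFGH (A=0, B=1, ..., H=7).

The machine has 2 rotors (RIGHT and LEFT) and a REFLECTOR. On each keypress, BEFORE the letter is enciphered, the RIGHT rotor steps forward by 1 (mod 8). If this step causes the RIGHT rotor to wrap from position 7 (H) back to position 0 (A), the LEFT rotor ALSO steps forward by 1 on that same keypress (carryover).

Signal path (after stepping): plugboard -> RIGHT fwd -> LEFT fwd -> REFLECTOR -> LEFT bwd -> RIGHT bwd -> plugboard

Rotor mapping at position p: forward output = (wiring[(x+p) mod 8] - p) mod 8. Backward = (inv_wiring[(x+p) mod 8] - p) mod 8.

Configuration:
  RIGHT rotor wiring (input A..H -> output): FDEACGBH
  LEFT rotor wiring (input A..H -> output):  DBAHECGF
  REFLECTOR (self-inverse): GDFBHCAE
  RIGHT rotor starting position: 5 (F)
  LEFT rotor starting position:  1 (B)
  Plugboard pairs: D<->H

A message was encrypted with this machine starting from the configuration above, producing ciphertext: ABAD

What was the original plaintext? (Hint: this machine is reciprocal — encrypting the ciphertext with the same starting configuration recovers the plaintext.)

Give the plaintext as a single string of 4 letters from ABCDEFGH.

Answer: GEFC

Derivation:
Char 1 ('A'): step: R->6, L=1; A->plug->A->R->D->L->D->refl->B->L'->E->R'->G->plug->G
Char 2 ('B'): step: R->7, L=1; B->plug->B->R->G->L->E->refl->H->L'->B->R'->E->plug->E
Char 3 ('A'): step: R->0, L->2 (L advanced); A->plug->A->R->F->L->D->refl->B->L'->G->R'->F->plug->F
Char 4 ('D'): step: R->1, L=2; D->plug->H->R->E->L->E->refl->H->L'->H->R'->C->plug->C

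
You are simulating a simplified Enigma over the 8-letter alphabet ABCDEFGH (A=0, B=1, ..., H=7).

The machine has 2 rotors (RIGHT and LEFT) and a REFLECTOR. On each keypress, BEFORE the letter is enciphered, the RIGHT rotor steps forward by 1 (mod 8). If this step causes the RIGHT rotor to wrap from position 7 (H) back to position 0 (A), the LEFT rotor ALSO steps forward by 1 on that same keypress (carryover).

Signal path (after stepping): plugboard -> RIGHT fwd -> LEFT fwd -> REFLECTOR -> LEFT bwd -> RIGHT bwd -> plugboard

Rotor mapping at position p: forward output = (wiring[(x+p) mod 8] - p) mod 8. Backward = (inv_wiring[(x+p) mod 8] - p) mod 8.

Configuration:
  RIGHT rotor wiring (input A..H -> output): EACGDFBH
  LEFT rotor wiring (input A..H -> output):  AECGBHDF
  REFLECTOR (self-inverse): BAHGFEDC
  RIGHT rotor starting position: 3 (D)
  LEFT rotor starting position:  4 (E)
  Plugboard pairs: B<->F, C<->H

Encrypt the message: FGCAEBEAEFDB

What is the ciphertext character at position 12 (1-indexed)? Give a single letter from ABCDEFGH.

Char 1 ('F'): step: R->4, L=4; F->plug->B->R->B->L->D->refl->G->L'->G->R'->G->plug->G
Char 2 ('G'): step: R->5, L=4; G->plug->G->R->B->L->D->refl->G->L'->G->R'->H->plug->C
Char 3 ('C'): step: R->6, L=4; C->plug->H->R->H->L->C->refl->H->L'->C->R'->D->plug->D
Char 4 ('A'): step: R->7, L=4; A->plug->A->R->A->L->F->refl->E->L'->E->R'->F->plug->B
Char 5 ('E'): step: R->0, L->5 (L advanced); E->plug->E->R->D->L->D->refl->G->L'->B->R'->G->plug->G
Char 6 ('B'): step: R->1, L=5; B->plug->F->R->A->L->C->refl->H->L'->E->R'->E->plug->E
Char 7 ('E'): step: R->2, L=5; E->plug->E->R->H->L->E->refl->F->L'->F->R'->F->plug->B
Char 8 ('A'): step: R->3, L=5; A->plug->A->R->D->L->D->refl->G->L'->B->R'->F->plug->B
Char 9 ('E'): step: R->4, L=5; E->plug->E->R->A->L->C->refl->H->L'->E->R'->F->plug->B
Char 10 ('F'): step: R->5, L=5; F->plug->B->R->E->L->H->refl->C->L'->A->R'->A->plug->A
Char 11 ('D'): step: R->6, L=5; D->plug->D->R->C->L->A->refl->B->L'->G->R'->C->plug->H
Char 12 ('B'): step: R->7, L=5; B->plug->F->R->E->L->H->refl->C->L'->A->R'->A->plug->A

A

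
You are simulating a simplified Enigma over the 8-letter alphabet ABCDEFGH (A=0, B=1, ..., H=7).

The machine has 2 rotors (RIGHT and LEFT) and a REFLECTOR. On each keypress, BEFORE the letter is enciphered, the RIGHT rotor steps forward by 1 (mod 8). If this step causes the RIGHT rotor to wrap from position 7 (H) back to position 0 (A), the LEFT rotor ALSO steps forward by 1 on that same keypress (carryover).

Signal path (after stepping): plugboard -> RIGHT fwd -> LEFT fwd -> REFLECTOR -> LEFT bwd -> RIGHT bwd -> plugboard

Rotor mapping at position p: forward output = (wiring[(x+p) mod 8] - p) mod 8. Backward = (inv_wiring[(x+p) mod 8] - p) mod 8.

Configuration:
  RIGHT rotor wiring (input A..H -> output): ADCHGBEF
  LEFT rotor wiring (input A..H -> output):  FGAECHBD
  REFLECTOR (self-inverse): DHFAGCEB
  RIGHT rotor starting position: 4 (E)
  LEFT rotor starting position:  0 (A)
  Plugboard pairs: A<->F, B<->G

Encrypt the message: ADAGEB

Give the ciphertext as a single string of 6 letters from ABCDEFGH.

Char 1 ('A'): step: R->5, L=0; A->plug->F->R->F->L->H->refl->B->L'->G->R'->E->plug->E
Char 2 ('D'): step: R->6, L=0; D->plug->D->R->F->L->H->refl->B->L'->G->R'->A->plug->F
Char 3 ('A'): step: R->7, L=0; A->plug->F->R->H->L->D->refl->A->L'->C->R'->G->plug->B
Char 4 ('G'): step: R->0, L->1 (L advanced); G->plug->B->R->D->L->B->refl->H->L'->B->R'->F->plug->A
Char 5 ('E'): step: R->1, L=1; E->plug->E->R->A->L->F->refl->C->L'->G->R'->C->plug->C
Char 6 ('B'): step: R->2, L=1; B->plug->G->R->G->L->C->refl->F->L'->A->R'->A->plug->F

Answer: EFBACF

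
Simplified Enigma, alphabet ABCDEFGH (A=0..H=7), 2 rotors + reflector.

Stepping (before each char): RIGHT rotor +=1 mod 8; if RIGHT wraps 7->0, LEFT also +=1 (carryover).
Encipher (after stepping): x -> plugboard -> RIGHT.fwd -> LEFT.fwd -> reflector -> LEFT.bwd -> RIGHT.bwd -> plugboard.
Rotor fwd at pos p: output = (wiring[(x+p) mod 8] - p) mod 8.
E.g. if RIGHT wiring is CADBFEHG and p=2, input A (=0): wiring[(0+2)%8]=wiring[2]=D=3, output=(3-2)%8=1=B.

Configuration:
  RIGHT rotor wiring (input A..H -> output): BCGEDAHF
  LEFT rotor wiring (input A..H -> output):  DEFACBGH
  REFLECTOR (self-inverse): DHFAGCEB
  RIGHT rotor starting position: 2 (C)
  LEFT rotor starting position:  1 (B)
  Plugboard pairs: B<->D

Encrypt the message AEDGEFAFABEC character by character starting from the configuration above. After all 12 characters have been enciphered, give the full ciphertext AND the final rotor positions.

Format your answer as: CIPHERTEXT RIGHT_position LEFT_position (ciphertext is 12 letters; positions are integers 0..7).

Answer: FAADBDGBBDGF 6 2

Derivation:
Char 1 ('A'): step: R->3, L=1; A->plug->A->R->B->L->E->refl->G->L'->G->R'->F->plug->F
Char 2 ('E'): step: R->4, L=1; E->plug->E->R->F->L->F->refl->C->L'->H->R'->A->plug->A
Char 3 ('D'): step: R->5, L=1; D->plug->B->R->C->L->H->refl->B->L'->D->R'->A->plug->A
Char 4 ('G'): step: R->6, L=1; G->plug->G->R->F->L->F->refl->C->L'->H->R'->B->plug->D
Char 5 ('E'): step: R->7, L=1; E->plug->E->R->F->L->F->refl->C->L'->H->R'->D->plug->B
Char 6 ('F'): step: R->0, L->2 (L advanced); F->plug->F->R->A->L->D->refl->A->L'->C->R'->B->plug->D
Char 7 ('A'): step: R->1, L=2; A->plug->A->R->B->L->G->refl->E->L'->E->R'->G->plug->G
Char 8 ('F'): step: R->2, L=2; F->plug->F->R->D->L->H->refl->B->L'->G->R'->D->plug->B
Char 9 ('A'): step: R->3, L=2; A->plug->A->R->B->L->G->refl->E->L'->E->R'->D->plug->B
Char 10 ('B'): step: R->4, L=2; B->plug->D->R->B->L->G->refl->E->L'->E->R'->B->plug->D
Char 11 ('E'): step: R->5, L=2; E->plug->E->R->F->L->F->refl->C->L'->H->R'->G->plug->G
Char 12 ('C'): step: R->6, L=2; C->plug->C->R->D->L->H->refl->B->L'->G->R'->F->plug->F
Final: ciphertext=FAADBDGBBDGF, RIGHT=6, LEFT=2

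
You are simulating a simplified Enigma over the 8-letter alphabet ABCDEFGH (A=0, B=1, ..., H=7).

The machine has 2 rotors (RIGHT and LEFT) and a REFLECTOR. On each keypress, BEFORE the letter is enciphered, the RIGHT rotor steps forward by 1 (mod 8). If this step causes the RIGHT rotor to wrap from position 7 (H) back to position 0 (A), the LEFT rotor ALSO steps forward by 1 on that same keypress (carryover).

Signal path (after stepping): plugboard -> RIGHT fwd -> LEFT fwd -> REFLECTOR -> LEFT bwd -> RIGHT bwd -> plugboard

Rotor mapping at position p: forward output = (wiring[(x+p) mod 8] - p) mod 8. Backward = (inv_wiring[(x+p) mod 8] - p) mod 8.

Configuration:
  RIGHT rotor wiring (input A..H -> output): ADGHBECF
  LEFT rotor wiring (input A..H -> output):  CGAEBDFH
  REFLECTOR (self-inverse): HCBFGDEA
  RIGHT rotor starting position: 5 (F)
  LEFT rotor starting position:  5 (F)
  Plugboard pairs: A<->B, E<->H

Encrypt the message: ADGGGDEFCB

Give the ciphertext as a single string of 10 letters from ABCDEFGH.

Char 1 ('A'): step: R->6, L=5; A->plug->B->R->H->L->E->refl->G->L'->A->R'->E->plug->H
Char 2 ('D'): step: R->7, L=5; D->plug->D->R->H->L->E->refl->G->L'->A->R'->E->plug->H
Char 3 ('G'): step: R->0, L->6 (L advanced); G->plug->G->R->C->L->E->refl->G->L'->F->R'->H->plug->E
Char 4 ('G'): step: R->1, L=6; G->plug->G->R->E->L->C->refl->B->L'->B->R'->F->plug->F
Char 5 ('G'): step: R->2, L=6; G->plug->G->R->G->L->D->refl->F->L'->H->R'->C->plug->C
Char 6 ('D'): step: R->3, L=6; D->plug->D->R->H->L->F->refl->D->L'->G->R'->B->plug->A
Char 7 ('E'): step: R->4, L=6; E->plug->H->R->D->L->A->refl->H->L'->A->R'->B->plug->A
Char 8 ('F'): step: R->5, L=6; F->plug->F->R->B->L->B->refl->C->L'->E->R'->H->plug->E
Char 9 ('C'): step: R->6, L=6; C->plug->C->R->C->L->E->refl->G->L'->F->R'->D->plug->D
Char 10 ('B'): step: R->7, L=6; B->plug->A->R->G->L->D->refl->F->L'->H->R'->D->plug->D

Answer: HHEFCAAEDD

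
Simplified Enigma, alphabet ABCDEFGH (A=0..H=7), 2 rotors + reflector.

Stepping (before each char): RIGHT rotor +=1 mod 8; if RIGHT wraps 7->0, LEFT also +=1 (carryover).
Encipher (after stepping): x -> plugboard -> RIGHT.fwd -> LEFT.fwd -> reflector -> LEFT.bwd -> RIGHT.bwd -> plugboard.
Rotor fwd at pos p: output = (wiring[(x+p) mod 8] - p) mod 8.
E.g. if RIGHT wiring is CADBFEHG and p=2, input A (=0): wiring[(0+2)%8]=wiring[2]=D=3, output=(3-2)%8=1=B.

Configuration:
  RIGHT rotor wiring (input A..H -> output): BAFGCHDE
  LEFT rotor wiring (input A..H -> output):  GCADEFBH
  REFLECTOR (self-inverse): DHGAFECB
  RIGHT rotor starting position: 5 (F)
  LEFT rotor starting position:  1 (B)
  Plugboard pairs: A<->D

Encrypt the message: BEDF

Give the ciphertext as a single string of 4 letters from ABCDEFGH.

Char 1 ('B'): step: R->6, L=1; B->plug->B->R->G->L->G->refl->C->L'->C->R'->D->plug->A
Char 2 ('E'): step: R->7, L=1; E->plug->E->R->H->L->F->refl->E->L'->E->R'->H->plug->H
Char 3 ('D'): step: R->0, L->2 (L advanced); D->plug->A->R->B->L->B->refl->H->L'->E->R'->H->plug->H
Char 4 ('F'): step: R->1, L=2; F->plug->F->R->C->L->C->refl->G->L'->A->R'->H->plug->H

Answer: AHHH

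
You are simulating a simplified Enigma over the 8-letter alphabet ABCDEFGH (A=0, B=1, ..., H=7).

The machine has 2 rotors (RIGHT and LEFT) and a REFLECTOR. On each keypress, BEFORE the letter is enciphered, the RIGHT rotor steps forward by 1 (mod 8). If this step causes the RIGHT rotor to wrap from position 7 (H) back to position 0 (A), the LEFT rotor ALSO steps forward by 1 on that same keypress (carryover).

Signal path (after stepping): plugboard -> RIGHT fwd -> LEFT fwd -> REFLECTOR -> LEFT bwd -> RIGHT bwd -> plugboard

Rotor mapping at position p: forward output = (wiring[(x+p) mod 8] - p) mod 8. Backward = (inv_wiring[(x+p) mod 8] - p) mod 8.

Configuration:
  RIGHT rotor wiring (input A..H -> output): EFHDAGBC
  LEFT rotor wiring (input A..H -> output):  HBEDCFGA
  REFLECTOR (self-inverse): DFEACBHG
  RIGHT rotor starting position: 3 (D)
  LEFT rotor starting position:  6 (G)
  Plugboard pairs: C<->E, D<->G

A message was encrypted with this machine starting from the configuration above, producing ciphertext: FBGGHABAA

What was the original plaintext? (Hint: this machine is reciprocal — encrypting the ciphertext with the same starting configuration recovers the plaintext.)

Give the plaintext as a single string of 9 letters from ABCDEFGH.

Answer: GGBAAEAEB

Derivation:
Char 1 ('F'): step: R->4, L=6; F->plug->F->R->B->L->C->refl->E->L'->G->R'->D->plug->G
Char 2 ('B'): step: R->5, L=6; B->plug->B->R->E->L->G->refl->H->L'->H->R'->D->plug->G
Char 3 ('G'): step: R->6, L=6; G->plug->D->R->H->L->H->refl->G->L'->E->R'->B->plug->B
Char 4 ('G'): step: R->7, L=6; G->plug->D->R->A->L->A->refl->D->L'->D->R'->A->plug->A
Char 5 ('H'): step: R->0, L->7 (L advanced); H->plug->H->R->C->L->C->refl->E->L'->E->R'->A->plug->A
Char 6 ('A'): step: R->1, L=7; A->plug->A->R->E->L->E->refl->C->L'->C->R'->C->plug->E
Char 7 ('B'): step: R->2, L=7; B->plug->B->R->B->L->A->refl->D->L'->F->R'->A->plug->A
Char 8 ('A'): step: R->3, L=7; A->plug->A->R->A->L->B->refl->F->L'->D->R'->C->plug->E
Char 9 ('A'): step: R->4, L=7; A->plug->A->R->E->L->E->refl->C->L'->C->R'->B->plug->B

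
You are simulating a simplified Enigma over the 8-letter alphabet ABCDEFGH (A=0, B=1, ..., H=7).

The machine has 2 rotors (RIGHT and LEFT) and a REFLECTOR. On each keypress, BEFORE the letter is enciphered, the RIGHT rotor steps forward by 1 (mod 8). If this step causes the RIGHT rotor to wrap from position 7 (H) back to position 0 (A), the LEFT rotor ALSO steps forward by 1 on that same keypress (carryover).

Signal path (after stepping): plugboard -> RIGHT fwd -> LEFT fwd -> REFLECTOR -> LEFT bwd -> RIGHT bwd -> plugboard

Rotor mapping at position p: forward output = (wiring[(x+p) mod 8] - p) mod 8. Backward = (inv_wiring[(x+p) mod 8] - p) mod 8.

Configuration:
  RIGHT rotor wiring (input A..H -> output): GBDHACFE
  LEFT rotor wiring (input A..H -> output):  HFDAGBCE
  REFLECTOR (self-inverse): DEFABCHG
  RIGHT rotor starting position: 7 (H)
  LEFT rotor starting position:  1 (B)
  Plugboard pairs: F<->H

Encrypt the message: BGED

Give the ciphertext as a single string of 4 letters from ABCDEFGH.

Char 1 ('B'): step: R->0, L->2 (L advanced); B->plug->B->R->B->L->G->refl->H->L'->D->R'->C->plug->C
Char 2 ('G'): step: R->1, L=2; G->plug->G->R->D->L->H->refl->G->L'->B->R'->E->plug->E
Char 3 ('E'): step: R->2, L=2; E->plug->E->R->D->L->H->refl->G->L'->B->R'->A->plug->A
Char 4 ('D'): step: R->3, L=2; D->plug->D->R->C->L->E->refl->B->L'->A->R'->H->plug->F

Answer: CEAF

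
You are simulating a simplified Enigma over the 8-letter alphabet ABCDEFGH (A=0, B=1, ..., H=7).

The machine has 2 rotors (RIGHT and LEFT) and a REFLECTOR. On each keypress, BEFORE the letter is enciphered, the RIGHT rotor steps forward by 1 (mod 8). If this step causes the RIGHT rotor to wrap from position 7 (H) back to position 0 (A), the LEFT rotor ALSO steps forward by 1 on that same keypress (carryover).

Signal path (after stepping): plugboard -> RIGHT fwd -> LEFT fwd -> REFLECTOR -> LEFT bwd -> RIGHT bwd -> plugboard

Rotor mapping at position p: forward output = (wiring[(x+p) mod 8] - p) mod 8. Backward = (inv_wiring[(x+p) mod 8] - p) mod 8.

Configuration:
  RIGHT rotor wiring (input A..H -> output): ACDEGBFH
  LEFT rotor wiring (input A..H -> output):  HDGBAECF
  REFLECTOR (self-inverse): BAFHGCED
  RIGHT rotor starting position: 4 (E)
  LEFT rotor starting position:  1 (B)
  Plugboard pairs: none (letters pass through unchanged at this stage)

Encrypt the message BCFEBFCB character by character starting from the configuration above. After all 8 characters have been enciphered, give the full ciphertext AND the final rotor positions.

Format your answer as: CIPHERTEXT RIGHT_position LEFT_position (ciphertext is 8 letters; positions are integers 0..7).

Char 1 ('B'): step: R->5, L=1; B->plug->B->R->A->L->C->refl->F->L'->B->R'->H->plug->H
Char 2 ('C'): step: R->6, L=1; C->plug->C->R->C->L->A->refl->B->L'->F->R'->E->plug->E
Char 3 ('F'): step: R->7, L=1; F->plug->F->R->H->L->G->refl->E->L'->G->R'->H->plug->H
Char 4 ('E'): step: R->0, L->2 (L advanced); E->plug->E->R->G->L->F->refl->C->L'->D->R'->C->plug->C
Char 5 ('B'): step: R->1, L=2; B->plug->B->R->C->L->G->refl->E->L'->A->R'->E->plug->E
Char 6 ('F'): step: R->2, L=2; F->plug->F->R->F->L->D->refl->H->L'->B->R'->A->plug->A
Char 7 ('C'): step: R->3, L=2; C->plug->C->R->G->L->F->refl->C->L'->D->R'->B->plug->B
Char 8 ('B'): step: R->4, L=2; B->plug->B->R->F->L->D->refl->H->L'->B->R'->C->plug->C
Final: ciphertext=HEHCEABC, RIGHT=4, LEFT=2

Answer: HEHCEABC 4 2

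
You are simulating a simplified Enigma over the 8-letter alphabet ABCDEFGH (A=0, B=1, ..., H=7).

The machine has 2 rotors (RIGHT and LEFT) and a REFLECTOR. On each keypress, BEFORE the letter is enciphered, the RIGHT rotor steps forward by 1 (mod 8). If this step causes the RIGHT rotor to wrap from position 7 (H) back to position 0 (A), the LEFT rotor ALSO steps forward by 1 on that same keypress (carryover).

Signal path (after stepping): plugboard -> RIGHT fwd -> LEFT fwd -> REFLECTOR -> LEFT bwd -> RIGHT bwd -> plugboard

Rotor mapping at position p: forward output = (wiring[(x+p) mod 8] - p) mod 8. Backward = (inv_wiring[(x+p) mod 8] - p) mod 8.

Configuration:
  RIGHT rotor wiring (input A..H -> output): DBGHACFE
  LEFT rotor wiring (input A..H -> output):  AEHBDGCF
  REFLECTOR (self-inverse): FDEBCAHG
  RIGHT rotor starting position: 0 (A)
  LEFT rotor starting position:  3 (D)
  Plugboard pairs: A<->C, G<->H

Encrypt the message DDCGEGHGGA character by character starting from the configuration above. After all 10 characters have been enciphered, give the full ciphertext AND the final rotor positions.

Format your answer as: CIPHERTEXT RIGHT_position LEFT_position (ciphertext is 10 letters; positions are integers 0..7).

Answer: FEADACEBCE 2 4

Derivation:
Char 1 ('D'): step: R->1, L=3; D->plug->D->R->H->L->E->refl->C->L'->E->R'->F->plug->F
Char 2 ('D'): step: R->2, L=3; D->plug->D->R->A->L->G->refl->H->L'->D->R'->E->plug->E
Char 3 ('C'): step: R->3, L=3; C->plug->A->R->E->L->C->refl->E->L'->H->R'->C->plug->A
Char 4 ('G'): step: R->4, L=3; G->plug->H->R->D->L->H->refl->G->L'->A->R'->D->plug->D
Char 5 ('E'): step: R->5, L=3; E->plug->E->R->E->L->C->refl->E->L'->H->R'->C->plug->A
Char 6 ('G'): step: R->6, L=3; G->plug->H->R->E->L->C->refl->E->L'->H->R'->A->plug->C
Char 7 ('H'): step: R->7, L=3; H->plug->G->R->D->L->H->refl->G->L'->A->R'->E->plug->E
Char 8 ('G'): step: R->0, L->4 (L advanced); G->plug->H->R->E->L->E->refl->C->L'->B->R'->B->plug->B
Char 9 ('G'): step: R->1, L=4; G->plug->H->R->C->L->G->refl->H->L'->A->R'->A->plug->C
Char 10 ('A'): step: R->2, L=4; A->plug->C->R->G->L->D->refl->B->L'->D->R'->E->plug->E
Final: ciphertext=FEADACEBCE, RIGHT=2, LEFT=4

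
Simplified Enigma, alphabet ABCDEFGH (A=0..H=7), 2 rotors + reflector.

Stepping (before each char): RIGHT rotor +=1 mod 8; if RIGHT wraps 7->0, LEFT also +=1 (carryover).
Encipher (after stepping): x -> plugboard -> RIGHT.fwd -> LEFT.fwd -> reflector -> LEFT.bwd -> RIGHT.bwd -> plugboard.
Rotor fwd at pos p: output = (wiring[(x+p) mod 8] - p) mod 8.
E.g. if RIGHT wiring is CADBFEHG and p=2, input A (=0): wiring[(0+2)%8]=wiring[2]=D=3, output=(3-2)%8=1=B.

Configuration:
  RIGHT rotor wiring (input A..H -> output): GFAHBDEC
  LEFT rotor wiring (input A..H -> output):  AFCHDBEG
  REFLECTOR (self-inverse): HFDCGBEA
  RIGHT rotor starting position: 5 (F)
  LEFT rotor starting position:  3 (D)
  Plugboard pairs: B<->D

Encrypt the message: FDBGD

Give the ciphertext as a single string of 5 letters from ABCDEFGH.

Answer: BBFHB

Derivation:
Char 1 ('F'): step: R->6, L=3; F->plug->F->R->B->L->A->refl->H->L'->H->R'->D->plug->B
Char 2 ('D'): step: R->7, L=3; D->plug->B->R->H->L->H->refl->A->L'->B->R'->D->plug->B
Char 3 ('B'): step: R->0, L->4 (L advanced); B->plug->D->R->H->L->D->refl->C->L'->D->R'->F->plug->F
Char 4 ('G'): step: R->1, L=4; G->plug->G->R->B->L->F->refl->B->L'->F->R'->H->plug->H
Char 5 ('D'): step: R->2, L=4; D->plug->B->R->F->L->B->refl->F->L'->B->R'->D->plug->B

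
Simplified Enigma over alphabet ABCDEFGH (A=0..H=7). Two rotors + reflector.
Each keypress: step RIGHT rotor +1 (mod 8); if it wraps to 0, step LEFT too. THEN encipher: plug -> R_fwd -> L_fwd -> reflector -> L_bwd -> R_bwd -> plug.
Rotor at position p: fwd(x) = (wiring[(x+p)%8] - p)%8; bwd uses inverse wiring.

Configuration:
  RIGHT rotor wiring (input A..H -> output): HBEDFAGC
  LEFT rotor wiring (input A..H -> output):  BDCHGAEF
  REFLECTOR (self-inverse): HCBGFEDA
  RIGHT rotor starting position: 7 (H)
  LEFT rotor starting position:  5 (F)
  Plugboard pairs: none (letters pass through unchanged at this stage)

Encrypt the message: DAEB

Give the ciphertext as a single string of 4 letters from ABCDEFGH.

Char 1 ('D'): step: R->0, L->6 (L advanced); D->plug->D->R->D->L->F->refl->E->L'->E->R'->C->plug->C
Char 2 ('A'): step: R->1, L=6; A->plug->A->R->A->L->G->refl->D->L'->C->R'->C->plug->C
Char 3 ('E'): step: R->2, L=6; E->plug->E->R->E->L->E->refl->F->L'->D->R'->C->plug->C
Char 4 ('B'): step: R->3, L=6; B->plug->B->R->C->L->D->refl->G->L'->A->R'->A->plug->A

Answer: CCCA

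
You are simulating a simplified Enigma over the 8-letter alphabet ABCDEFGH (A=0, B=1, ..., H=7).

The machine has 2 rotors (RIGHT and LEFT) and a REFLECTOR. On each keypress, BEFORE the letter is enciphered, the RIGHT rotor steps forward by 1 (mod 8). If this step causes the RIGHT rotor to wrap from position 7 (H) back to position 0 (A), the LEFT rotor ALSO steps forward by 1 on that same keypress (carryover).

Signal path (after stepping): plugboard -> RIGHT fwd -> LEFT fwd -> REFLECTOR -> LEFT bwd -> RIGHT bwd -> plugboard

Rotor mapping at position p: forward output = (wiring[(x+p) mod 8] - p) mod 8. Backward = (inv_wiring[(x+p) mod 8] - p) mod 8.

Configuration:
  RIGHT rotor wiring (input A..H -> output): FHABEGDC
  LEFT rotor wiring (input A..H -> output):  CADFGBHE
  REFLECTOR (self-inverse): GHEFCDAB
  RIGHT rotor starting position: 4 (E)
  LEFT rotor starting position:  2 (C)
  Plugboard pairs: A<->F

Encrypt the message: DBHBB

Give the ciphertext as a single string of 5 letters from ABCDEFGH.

Char 1 ('D'): step: R->5, L=2; D->plug->D->R->A->L->B->refl->H->L'->D->R'->F->plug->A
Char 2 ('B'): step: R->6, L=2; B->plug->B->R->E->L->F->refl->D->L'->B->R'->D->plug->D
Char 3 ('H'): step: R->7, L=2; H->plug->H->R->E->L->F->refl->D->L'->B->R'->D->plug->D
Char 4 ('B'): step: R->0, L->3 (L advanced); B->plug->B->R->H->L->A->refl->G->L'->C->R'->H->plug->H
Char 5 ('B'): step: R->1, L=3; B->plug->B->R->H->L->A->refl->G->L'->C->R'->F->plug->A

Answer: ADDHA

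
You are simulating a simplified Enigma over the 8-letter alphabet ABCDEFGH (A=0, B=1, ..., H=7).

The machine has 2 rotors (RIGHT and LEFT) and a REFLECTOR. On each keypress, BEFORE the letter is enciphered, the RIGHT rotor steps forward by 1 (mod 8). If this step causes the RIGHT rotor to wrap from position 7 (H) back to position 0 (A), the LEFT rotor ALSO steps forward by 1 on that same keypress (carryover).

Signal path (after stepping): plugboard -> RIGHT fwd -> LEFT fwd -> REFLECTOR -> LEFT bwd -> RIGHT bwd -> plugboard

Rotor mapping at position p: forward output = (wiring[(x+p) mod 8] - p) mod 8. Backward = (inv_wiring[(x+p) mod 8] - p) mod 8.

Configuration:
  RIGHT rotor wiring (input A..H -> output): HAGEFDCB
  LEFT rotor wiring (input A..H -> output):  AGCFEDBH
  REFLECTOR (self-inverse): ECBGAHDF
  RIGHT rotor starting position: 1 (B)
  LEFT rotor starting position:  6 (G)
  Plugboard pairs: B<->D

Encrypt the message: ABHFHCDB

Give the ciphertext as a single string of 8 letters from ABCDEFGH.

Answer: CGCBGACC

Derivation:
Char 1 ('A'): step: R->2, L=6; A->plug->A->R->E->L->E->refl->A->L'->D->R'->C->plug->C
Char 2 ('B'): step: R->3, L=6; B->plug->D->R->H->L->F->refl->H->L'->F->R'->G->plug->G
Char 3 ('H'): step: R->4, L=6; H->plug->H->R->A->L->D->refl->G->L'->G->R'->C->plug->C
Char 4 ('F'): step: R->5, L=6; F->plug->F->R->B->L->B->refl->C->L'->C->R'->D->plug->B
Char 5 ('H'): step: R->6, L=6; H->plug->H->R->F->L->H->refl->F->L'->H->R'->G->plug->G
Char 6 ('C'): step: R->7, L=6; C->plug->C->R->B->L->B->refl->C->L'->C->R'->A->plug->A
Char 7 ('D'): step: R->0, L->7 (L advanced); D->plug->B->R->A->L->A->refl->E->L'->G->R'->C->plug->C
Char 8 ('B'): step: R->1, L=7; B->plug->D->R->E->L->G->refl->D->L'->D->R'->C->plug->C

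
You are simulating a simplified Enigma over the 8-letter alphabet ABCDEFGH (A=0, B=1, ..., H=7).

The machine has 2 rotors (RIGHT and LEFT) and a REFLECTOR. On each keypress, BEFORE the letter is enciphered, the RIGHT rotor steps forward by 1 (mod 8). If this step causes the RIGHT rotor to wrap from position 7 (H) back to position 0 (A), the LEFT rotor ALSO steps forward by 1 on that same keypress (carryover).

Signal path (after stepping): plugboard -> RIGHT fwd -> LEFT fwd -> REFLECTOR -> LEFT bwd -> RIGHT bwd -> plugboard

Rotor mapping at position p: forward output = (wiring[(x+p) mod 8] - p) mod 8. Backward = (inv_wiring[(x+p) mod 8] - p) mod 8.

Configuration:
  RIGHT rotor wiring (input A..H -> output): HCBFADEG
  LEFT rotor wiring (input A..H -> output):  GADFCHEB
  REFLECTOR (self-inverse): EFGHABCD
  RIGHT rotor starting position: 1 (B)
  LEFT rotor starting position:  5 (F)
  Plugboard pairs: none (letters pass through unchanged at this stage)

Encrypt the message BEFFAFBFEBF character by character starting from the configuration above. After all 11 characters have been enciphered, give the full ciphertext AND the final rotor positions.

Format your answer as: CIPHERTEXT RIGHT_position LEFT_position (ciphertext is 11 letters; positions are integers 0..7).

Answer: AGDCGGHBCDD 4 6

Derivation:
Char 1 ('B'): step: R->2, L=5; B->plug->B->R->D->L->B->refl->F->L'->H->R'->A->plug->A
Char 2 ('E'): step: R->3, L=5; E->plug->E->R->D->L->B->refl->F->L'->H->R'->G->plug->G
Char 3 ('F'): step: R->4, L=5; F->plug->F->R->G->L->A->refl->E->L'->C->R'->D->plug->D
Char 4 ('F'): step: R->5, L=5; F->plug->F->R->E->L->D->refl->H->L'->B->R'->C->plug->C
Char 5 ('A'): step: R->6, L=5; A->plug->A->R->G->L->A->refl->E->L'->C->R'->G->plug->G
Char 6 ('F'): step: R->7, L=5; F->plug->F->R->B->L->H->refl->D->L'->E->R'->G->plug->G
Char 7 ('B'): step: R->0, L->6 (L advanced); B->plug->B->R->C->L->A->refl->E->L'->G->R'->H->plug->H
Char 8 ('F'): step: R->1, L=6; F->plug->F->R->D->L->C->refl->G->L'->A->R'->B->plug->B
Char 9 ('E'): step: R->2, L=6; E->plug->E->R->C->L->A->refl->E->L'->G->R'->C->plug->C
Char 10 ('B'): step: R->3, L=6; B->plug->B->R->F->L->H->refl->D->L'->B->R'->D->plug->D
Char 11 ('F'): step: R->4, L=6; F->plug->F->R->G->L->E->refl->A->L'->C->R'->D->plug->D
Final: ciphertext=AGDCGGHBCDD, RIGHT=4, LEFT=6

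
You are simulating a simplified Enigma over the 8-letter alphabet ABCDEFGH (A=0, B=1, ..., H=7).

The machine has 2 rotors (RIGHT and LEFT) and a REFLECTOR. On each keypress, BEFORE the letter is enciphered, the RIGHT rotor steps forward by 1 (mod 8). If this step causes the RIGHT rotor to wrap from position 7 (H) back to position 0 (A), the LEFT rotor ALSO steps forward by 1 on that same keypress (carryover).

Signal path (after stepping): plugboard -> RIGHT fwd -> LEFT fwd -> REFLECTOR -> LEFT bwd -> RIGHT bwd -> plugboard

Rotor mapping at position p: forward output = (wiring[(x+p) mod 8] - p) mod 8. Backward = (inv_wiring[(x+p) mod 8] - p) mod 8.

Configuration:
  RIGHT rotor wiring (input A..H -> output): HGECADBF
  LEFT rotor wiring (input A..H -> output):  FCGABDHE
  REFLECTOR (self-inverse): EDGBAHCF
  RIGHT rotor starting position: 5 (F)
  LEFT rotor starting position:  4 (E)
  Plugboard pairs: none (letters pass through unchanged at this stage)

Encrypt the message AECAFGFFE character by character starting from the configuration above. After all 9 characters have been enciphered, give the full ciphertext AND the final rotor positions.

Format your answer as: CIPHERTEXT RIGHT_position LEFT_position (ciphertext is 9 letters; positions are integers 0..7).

Answer: BCDHEAAHH 6 5

Derivation:
Char 1 ('A'): step: R->6, L=4; A->plug->A->R->D->L->A->refl->E->L'->H->R'->B->plug->B
Char 2 ('E'): step: R->7, L=4; E->plug->E->R->D->L->A->refl->E->L'->H->R'->C->plug->C
Char 3 ('C'): step: R->0, L->5 (L advanced); C->plug->C->R->E->L->F->refl->H->L'->C->R'->D->plug->D
Char 4 ('A'): step: R->1, L=5; A->plug->A->R->F->L->B->refl->D->L'->G->R'->H->plug->H
Char 5 ('F'): step: R->2, L=5; F->plug->F->R->D->L->A->refl->E->L'->H->R'->E->plug->E
Char 6 ('G'): step: R->3, L=5; G->plug->G->R->D->L->A->refl->E->L'->H->R'->A->plug->A
Char 7 ('F'): step: R->4, L=5; F->plug->F->R->C->L->H->refl->F->L'->E->R'->A->plug->A
Char 8 ('F'): step: R->5, L=5; F->plug->F->R->H->L->E->refl->A->L'->D->R'->H->plug->H
Char 9 ('E'): step: R->6, L=5; E->plug->E->R->G->L->D->refl->B->L'->F->R'->H->plug->H
Final: ciphertext=BCDHEAAHH, RIGHT=6, LEFT=5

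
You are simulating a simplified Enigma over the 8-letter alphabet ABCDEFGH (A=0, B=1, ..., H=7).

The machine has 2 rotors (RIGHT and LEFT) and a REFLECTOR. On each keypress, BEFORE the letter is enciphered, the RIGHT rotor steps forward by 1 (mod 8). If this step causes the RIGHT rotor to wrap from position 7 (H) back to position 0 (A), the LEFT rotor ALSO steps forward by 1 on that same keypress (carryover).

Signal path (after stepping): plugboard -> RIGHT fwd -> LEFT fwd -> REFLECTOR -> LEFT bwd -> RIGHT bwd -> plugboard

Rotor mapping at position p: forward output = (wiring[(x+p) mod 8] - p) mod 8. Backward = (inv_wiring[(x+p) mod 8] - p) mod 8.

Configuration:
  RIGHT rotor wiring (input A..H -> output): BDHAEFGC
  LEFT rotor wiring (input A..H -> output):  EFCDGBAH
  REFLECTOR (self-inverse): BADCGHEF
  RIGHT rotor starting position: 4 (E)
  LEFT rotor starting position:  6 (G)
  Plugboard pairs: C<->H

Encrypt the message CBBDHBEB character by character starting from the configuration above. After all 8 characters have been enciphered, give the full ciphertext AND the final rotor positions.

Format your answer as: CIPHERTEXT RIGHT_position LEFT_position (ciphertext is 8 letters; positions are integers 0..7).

Char 1 ('C'): step: R->5, L=6; C->plug->H->R->H->L->D->refl->C->L'->A->R'->A->plug->A
Char 2 ('B'): step: R->6, L=6; B->plug->B->R->E->L->E->refl->G->L'->C->R'->F->plug->F
Char 3 ('B'): step: R->7, L=6; B->plug->B->R->C->L->G->refl->E->L'->E->R'->C->plug->H
Char 4 ('D'): step: R->0, L->7 (L advanced); D->plug->D->R->A->L->A->refl->B->L'->H->R'->C->plug->H
Char 5 ('H'): step: R->1, L=7; H->plug->C->R->H->L->B->refl->A->L'->A->R'->H->plug->C
Char 6 ('B'): step: R->2, L=7; B->plug->B->R->G->L->C->refl->D->L'->D->R'->D->plug->D
Char 7 ('E'): step: R->3, L=7; E->plug->E->R->H->L->B->refl->A->L'->A->R'->G->plug->G
Char 8 ('B'): step: R->4, L=7; B->plug->B->R->B->L->F->refl->H->L'->F->R'->E->plug->E
Final: ciphertext=AFHHCDGE, RIGHT=4, LEFT=7

Answer: AFHHCDGE 4 7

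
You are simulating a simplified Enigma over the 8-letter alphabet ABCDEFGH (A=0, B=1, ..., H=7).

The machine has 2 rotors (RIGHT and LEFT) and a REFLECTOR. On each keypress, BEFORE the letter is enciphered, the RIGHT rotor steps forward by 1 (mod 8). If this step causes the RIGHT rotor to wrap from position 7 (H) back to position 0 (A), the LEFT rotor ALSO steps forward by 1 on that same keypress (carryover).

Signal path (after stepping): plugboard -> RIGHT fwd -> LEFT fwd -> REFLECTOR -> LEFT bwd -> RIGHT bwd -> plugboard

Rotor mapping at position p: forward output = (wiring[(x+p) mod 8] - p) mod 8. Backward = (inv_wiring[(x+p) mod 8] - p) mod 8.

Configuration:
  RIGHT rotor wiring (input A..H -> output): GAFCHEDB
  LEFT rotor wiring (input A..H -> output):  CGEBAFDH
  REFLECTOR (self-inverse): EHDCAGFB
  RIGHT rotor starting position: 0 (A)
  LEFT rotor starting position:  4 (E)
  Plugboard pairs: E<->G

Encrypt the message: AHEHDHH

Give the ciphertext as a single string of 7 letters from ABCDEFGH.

Answer: BBFBHCB

Derivation:
Char 1 ('A'): step: R->1, L=4; A->plug->A->R->H->L->F->refl->G->L'->E->R'->B->plug->B
Char 2 ('H'): step: R->2, L=4; H->plug->H->R->G->L->A->refl->E->L'->A->R'->B->plug->B
Char 3 ('E'): step: R->3, L=4; E->plug->G->R->F->L->C->refl->D->L'->D->R'->F->plug->F
Char 4 ('H'): step: R->4, L=4; H->plug->H->R->G->L->A->refl->E->L'->A->R'->B->plug->B
Char 5 ('D'): step: R->5, L=4; D->plug->D->R->B->L->B->refl->H->L'->C->R'->H->plug->H
Char 6 ('H'): step: R->6, L=4; H->plug->H->R->G->L->A->refl->E->L'->A->R'->C->plug->C
Char 7 ('H'): step: R->7, L=4; H->plug->H->R->E->L->G->refl->F->L'->H->R'->B->plug->B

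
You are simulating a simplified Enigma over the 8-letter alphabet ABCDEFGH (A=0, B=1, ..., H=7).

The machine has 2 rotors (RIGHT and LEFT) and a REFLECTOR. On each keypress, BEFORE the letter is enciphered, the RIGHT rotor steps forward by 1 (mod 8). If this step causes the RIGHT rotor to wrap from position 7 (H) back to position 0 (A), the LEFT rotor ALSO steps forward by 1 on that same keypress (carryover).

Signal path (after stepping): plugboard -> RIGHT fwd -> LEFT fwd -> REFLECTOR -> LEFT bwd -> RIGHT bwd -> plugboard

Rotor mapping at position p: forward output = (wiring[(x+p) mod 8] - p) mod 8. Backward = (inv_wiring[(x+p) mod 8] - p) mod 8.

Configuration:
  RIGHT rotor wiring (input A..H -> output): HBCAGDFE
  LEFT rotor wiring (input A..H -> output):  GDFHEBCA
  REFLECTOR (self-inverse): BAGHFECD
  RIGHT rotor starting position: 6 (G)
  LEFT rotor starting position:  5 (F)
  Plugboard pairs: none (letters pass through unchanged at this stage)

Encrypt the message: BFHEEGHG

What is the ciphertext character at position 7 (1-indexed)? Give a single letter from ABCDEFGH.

Char 1 ('B'): step: R->7, L=5; B->plug->B->R->A->L->E->refl->F->L'->B->R'->E->plug->E
Char 2 ('F'): step: R->0, L->6 (L advanced); F->plug->F->R->D->L->F->refl->E->L'->A->R'->D->plug->D
Char 3 ('H'): step: R->1, L=6; H->plug->H->R->G->L->G->refl->C->L'->B->R'->B->plug->B
Char 4 ('E'): step: R->2, L=6; E->plug->E->R->D->L->F->refl->E->L'->A->R'->A->plug->A
Char 5 ('E'): step: R->3, L=6; E->plug->E->R->B->L->C->refl->G->L'->G->R'->G->plug->G
Char 6 ('G'): step: R->4, L=6; G->plug->G->R->G->L->G->refl->C->L'->B->R'->C->plug->C
Char 7 ('H'): step: R->5, L=6; H->plug->H->R->B->L->C->refl->G->L'->G->R'->A->plug->A

A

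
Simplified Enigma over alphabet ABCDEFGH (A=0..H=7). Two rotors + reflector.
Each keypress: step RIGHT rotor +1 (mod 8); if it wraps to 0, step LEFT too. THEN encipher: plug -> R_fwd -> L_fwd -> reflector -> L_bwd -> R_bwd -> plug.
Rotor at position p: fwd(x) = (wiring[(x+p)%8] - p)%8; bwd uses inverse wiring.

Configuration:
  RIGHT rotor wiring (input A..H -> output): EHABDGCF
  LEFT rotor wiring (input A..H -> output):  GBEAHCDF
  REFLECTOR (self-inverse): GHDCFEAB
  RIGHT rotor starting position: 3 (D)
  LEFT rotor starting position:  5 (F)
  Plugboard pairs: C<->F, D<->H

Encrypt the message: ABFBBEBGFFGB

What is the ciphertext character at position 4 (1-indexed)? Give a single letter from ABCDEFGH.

Char 1 ('A'): step: R->4, L=5; A->plug->A->R->H->L->C->refl->D->L'->G->R'->C->plug->F
Char 2 ('B'): step: R->5, L=5; B->plug->B->R->F->L->H->refl->B->L'->D->R'->F->plug->C
Char 3 ('F'): step: R->6, L=5; F->plug->C->R->G->L->D->refl->C->L'->H->R'->B->plug->B
Char 4 ('B'): step: R->7, L=5; B->plug->B->R->F->L->H->refl->B->L'->D->R'->H->plug->D

D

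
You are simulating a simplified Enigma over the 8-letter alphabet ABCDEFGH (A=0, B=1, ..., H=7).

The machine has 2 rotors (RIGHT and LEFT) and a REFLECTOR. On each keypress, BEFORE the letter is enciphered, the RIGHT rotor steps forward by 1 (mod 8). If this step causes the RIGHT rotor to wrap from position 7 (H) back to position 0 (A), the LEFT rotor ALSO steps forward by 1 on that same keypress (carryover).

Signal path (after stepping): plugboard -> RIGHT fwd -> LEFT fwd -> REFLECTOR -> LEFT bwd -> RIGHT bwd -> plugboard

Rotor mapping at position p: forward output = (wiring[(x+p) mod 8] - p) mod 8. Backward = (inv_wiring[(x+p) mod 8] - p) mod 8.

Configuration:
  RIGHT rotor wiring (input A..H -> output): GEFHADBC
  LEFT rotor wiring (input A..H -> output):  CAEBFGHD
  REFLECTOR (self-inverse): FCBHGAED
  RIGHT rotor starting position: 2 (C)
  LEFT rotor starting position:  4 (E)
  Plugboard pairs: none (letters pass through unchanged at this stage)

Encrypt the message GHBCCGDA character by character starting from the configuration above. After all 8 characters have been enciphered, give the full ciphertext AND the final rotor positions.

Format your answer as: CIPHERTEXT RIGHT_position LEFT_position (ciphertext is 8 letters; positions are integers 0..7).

Char 1 ('G'): step: R->3, L=4; G->plug->G->R->B->L->C->refl->B->L'->A->R'->C->plug->C
Char 2 ('H'): step: R->4, L=4; H->plug->H->R->D->L->H->refl->D->L'->C->R'->E->plug->E
Char 3 ('B'): step: R->5, L=4; B->plug->B->R->E->L->G->refl->E->L'->F->R'->C->plug->C
Char 4 ('C'): step: R->6, L=4; C->plug->C->R->A->L->B->refl->C->L'->B->R'->F->plug->F
Char 5 ('C'): step: R->7, L=4; C->plug->C->R->F->L->E->refl->G->L'->E->R'->G->plug->G
Char 6 ('G'): step: R->0, L->5 (L advanced); G->plug->G->R->B->L->C->refl->B->L'->A->R'->E->plug->E
Char 7 ('D'): step: R->1, L=5; D->plug->D->R->H->L->A->refl->F->L'->D->R'->A->plug->A
Char 8 ('A'): step: R->2, L=5; A->plug->A->R->D->L->F->refl->A->L'->H->R'->E->plug->E
Final: ciphertext=CECFGEAE, RIGHT=2, LEFT=5

Answer: CECFGEAE 2 5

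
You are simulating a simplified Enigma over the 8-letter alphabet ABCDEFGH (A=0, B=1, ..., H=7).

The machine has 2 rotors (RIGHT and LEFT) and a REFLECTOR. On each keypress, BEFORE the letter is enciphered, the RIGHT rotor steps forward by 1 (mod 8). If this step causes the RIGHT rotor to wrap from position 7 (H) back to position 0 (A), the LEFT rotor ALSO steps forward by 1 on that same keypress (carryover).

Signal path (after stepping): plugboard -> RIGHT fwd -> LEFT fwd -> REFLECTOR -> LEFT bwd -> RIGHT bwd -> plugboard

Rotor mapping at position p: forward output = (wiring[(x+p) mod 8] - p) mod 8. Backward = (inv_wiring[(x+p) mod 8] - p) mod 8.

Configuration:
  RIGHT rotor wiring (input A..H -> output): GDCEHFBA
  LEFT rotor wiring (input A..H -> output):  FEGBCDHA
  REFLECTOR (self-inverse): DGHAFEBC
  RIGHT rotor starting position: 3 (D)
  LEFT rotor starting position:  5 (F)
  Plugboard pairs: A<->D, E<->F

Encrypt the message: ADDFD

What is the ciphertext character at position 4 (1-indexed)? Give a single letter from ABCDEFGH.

Char 1 ('A'): step: R->4, L=5; A->plug->D->R->E->L->H->refl->C->L'->B->R'->B->plug->B
Char 2 ('D'): step: R->5, L=5; D->plug->A->R->A->L->G->refl->B->L'->F->R'->F->plug->E
Char 3 ('D'): step: R->6, L=5; D->plug->A->R->D->L->A->refl->D->L'->C->R'->B->plug->B
Char 4 ('F'): step: R->7, L=5; F->plug->E->R->F->L->B->refl->G->L'->A->R'->F->plug->E

E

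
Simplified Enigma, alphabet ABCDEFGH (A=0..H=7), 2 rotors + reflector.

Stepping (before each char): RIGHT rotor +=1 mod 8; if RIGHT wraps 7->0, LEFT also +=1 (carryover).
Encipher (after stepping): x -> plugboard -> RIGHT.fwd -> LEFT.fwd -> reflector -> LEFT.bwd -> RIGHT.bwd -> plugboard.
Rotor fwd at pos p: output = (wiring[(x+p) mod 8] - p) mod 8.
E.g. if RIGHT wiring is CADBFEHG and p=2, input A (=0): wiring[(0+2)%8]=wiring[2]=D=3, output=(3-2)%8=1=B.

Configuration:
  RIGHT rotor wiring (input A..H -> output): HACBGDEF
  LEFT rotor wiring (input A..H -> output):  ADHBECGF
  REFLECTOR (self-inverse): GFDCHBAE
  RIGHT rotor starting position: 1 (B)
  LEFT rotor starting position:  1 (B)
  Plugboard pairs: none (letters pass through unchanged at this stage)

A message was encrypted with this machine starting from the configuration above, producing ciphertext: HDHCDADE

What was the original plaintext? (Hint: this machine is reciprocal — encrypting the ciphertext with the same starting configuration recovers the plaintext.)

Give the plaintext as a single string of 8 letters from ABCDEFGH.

Char 1 ('H'): step: R->2, L=1; H->plug->H->R->G->L->E->refl->H->L'->H->R'->B->plug->B
Char 2 ('D'): step: R->3, L=1; D->plug->D->R->B->L->G->refl->A->L'->C->R'->E->plug->E
Char 3 ('H'): step: R->4, L=1; H->plug->H->R->F->L->F->refl->B->L'->E->R'->F->plug->F
Char 4 ('C'): step: R->5, L=1; C->plug->C->R->A->L->C->refl->D->L'->D->R'->E->plug->E
Char 5 ('D'): step: R->6, L=1; D->plug->D->R->C->L->A->refl->G->L'->B->R'->C->plug->C
Char 6 ('A'): step: R->7, L=1; A->plug->A->R->G->L->E->refl->H->L'->H->R'->F->plug->F
Char 7 ('D'): step: R->0, L->2 (L advanced); D->plug->D->R->B->L->H->refl->E->L'->E->R'->G->plug->G
Char 8 ('E'): step: R->1, L=2; E->plug->E->R->C->L->C->refl->D->L'->F->R'->D->plug->D

Answer: BEFECFGD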